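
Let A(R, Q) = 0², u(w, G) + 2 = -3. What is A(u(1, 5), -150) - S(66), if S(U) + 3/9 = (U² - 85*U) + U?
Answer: 3565/3 ≈ 1188.3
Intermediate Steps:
u(w, G) = -5 (u(w, G) = -2 - 3 = -5)
A(R, Q) = 0
S(U) = -⅓ + U² - 84*U (S(U) = -⅓ + ((U² - 85*U) + U) = -⅓ + (U² - 84*U) = -⅓ + U² - 84*U)
A(u(1, 5), -150) - S(66) = 0 - (-⅓ + 66² - 84*66) = 0 - (-⅓ + 4356 - 5544) = 0 - 1*(-3565/3) = 0 + 3565/3 = 3565/3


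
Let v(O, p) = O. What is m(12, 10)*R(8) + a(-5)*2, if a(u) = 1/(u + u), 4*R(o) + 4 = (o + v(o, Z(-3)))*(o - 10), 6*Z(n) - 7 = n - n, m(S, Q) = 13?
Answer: -586/5 ≈ -117.20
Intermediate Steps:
Z(n) = 7/6 (Z(n) = 7/6 + (n - n)/6 = 7/6 + (⅙)*0 = 7/6 + 0 = 7/6)
R(o) = -1 + o*(-10 + o)/2 (R(o) = -1 + ((o + o)*(o - 10))/4 = -1 + ((2*o)*(-10 + o))/4 = -1 + (2*o*(-10 + o))/4 = -1 + o*(-10 + o)/2)
a(u) = 1/(2*u)
m(12, 10)*R(8) + a(-5)*2 = 13*(-1 + (½)*8² - 5*8) + ((½)/(-5))*2 = 13*(-1 + (½)*64 - 40) + ((½)*(-⅕))*2 = 13*(-1 + 32 - 40) - ⅒*2 = 13*(-9) - ⅕ = -117 - ⅕ = -586/5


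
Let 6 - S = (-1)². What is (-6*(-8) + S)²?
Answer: 2809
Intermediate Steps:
S = 5 (S = 6 - 1*(-1)² = 6 - 1*1 = 6 - 1 = 5)
(-6*(-8) + S)² = (-6*(-8) + 5)² = (48 + 5)² = 53² = 2809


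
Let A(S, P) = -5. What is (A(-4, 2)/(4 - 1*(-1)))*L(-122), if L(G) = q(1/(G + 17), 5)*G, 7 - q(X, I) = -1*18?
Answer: 3050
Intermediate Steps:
q(X, I) = 25 (q(X, I) = 7 - (-1)*18 = 7 - 1*(-18) = 7 + 18 = 25)
L(G) = 25*G
(A(-4, 2)/(4 - 1*(-1)))*L(-122) = (-5/(4 - 1*(-1)))*(25*(-122)) = -5/(4 + 1)*(-3050) = -5/5*(-3050) = -5*⅕*(-3050) = -1*(-3050) = 3050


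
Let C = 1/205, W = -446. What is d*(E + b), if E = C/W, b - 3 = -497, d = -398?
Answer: 8988117779/45715 ≈ 1.9661e+5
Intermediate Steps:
C = 1/205 ≈ 0.0048781
b = -494 (b = 3 - 497 = -494)
E = -1/91430 (E = (1/205)/(-446) = (1/205)*(-1/446) = -1/91430 ≈ -1.0937e-5)
d*(E + b) = -398*(-1/91430 - 494) = -398*(-45166421/91430) = 8988117779/45715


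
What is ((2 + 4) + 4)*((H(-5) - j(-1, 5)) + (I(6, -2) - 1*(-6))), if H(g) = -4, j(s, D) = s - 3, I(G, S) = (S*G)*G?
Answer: -660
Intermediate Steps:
I(G, S) = S*G**2 (I(G, S) = (G*S)*G = S*G**2)
j(s, D) = -3 + s
((2 + 4) + 4)*((H(-5) - j(-1, 5)) + (I(6, -2) - 1*(-6))) = ((2 + 4) + 4)*((-4 - (-3 - 1)) + (-2*6**2 - 1*(-6))) = (6 + 4)*((-4 - 1*(-4)) + (-2*36 + 6)) = 10*((-4 + 4) + (-72 + 6)) = 10*(0 - 66) = 10*(-66) = -660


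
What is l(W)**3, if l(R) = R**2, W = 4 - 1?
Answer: 729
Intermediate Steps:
W = 3
l(W)**3 = (3**2)**3 = 9**3 = 729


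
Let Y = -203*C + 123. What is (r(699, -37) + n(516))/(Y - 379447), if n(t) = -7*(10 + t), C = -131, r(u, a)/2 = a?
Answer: 1252/117577 ≈ 0.010648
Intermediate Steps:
r(u, a) = 2*a
n(t) = -70 - 7*t
Y = 26716 (Y = -203*(-131) + 123 = 26593 + 123 = 26716)
(r(699, -37) + n(516))/(Y - 379447) = (2*(-37) + (-70 - 7*516))/(26716 - 379447) = (-74 + (-70 - 3612))/(-352731) = (-74 - 3682)*(-1/352731) = -3756*(-1/352731) = 1252/117577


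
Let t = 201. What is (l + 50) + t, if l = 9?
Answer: 260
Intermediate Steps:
(l + 50) + t = (9 + 50) + 201 = 59 + 201 = 260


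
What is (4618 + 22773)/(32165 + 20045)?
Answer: 27391/52210 ≈ 0.52463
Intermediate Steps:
(4618 + 22773)/(32165 + 20045) = 27391/52210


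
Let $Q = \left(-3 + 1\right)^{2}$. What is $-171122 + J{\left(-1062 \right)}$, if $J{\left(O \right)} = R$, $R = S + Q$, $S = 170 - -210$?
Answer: $-170738$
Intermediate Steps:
$Q = 4$ ($Q = \left(-2\right)^{2} = 4$)
$S = 380$ ($S = 170 + 210 = 380$)
$R = 384$ ($R = 380 + 4 = 384$)
$J{\left(O \right)} = 384$
$-171122 + J{\left(-1062 \right)} = -171122 + 384 = -170738$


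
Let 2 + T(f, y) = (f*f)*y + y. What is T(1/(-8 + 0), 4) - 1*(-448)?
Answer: 7201/16 ≈ 450.06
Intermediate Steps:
T(f, y) = -2 + y + y*f² (T(f, y) = -2 + ((f*f)*y + y) = -2 + (f²*y + y) = -2 + (y*f² + y) = -2 + (y + y*f²) = -2 + y + y*f²)
T(1/(-8 + 0), 4) - 1*(-448) = (-2 + 4 + 4*(1/(-8 + 0))²) - 1*(-448) = (-2 + 4 + 4*(1/(-8))²) + 448 = (-2 + 4 + 4*(-⅛)²) + 448 = (-2 + 4 + 4*(1/64)) + 448 = (-2 + 4 + 1/16) + 448 = 33/16 + 448 = 7201/16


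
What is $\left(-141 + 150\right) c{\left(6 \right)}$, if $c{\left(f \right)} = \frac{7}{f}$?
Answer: $\frac{21}{2} \approx 10.5$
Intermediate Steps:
$\left(-141 + 150\right) c{\left(6 \right)} = \left(-141 + 150\right) \frac{7}{6} = 9 \cdot 7 \cdot \frac{1}{6} = 9 \cdot \frac{7}{6} = \frac{21}{2}$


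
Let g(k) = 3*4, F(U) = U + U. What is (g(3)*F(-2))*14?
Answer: -672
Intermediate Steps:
F(U) = 2*U
g(k) = 12
(g(3)*F(-2))*14 = (12*(2*(-2)))*14 = (12*(-4))*14 = -48*14 = -672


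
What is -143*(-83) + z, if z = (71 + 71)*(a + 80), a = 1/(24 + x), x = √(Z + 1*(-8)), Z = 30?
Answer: 6436137/277 - 71*√22/277 ≈ 23234.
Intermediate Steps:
x = √22 (x = √(30 + 1*(-8)) = √(30 - 8) = √22 ≈ 4.6904)
a = 1/(24 + √22) ≈ 0.034855
z = 3148424/277 - 71*√22/277 (z = (71 + 71)*((12/277 - √22/554) + 80) = 142*(22172/277 - √22/554) = 3148424/277 - 71*√22/277 ≈ 11365.)
-143*(-83) + z = -143*(-83) + (3148424/277 - 71*√22/277) = 11869 + (3148424/277 - 71*√22/277) = 6436137/277 - 71*√22/277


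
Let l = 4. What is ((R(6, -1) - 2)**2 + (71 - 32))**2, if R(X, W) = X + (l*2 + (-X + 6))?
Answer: 33489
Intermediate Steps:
R(X, W) = 14 (R(X, W) = X + (4*2 + (-X + 6)) = X + (8 + (6 - X)) = X + (14 - X) = 14)
((R(6, -1) - 2)**2 + (71 - 32))**2 = ((14 - 2)**2 + (71 - 32))**2 = (12**2 + 39)**2 = (144 + 39)**2 = 183**2 = 33489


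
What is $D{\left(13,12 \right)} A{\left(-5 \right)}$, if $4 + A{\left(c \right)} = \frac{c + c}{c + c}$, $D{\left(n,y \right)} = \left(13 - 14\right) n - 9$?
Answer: $66$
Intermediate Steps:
$D{\left(n,y \right)} = -9 - n$ ($D{\left(n,y \right)} = - n - 9 = -9 - n$)
$A{\left(c \right)} = -3$ ($A{\left(c \right)} = -4 + \frac{c + c}{c + c} = -4 + \frac{2 c}{2 c} = -4 + 2 c \frac{1}{2 c} = -4 + 1 = -3$)
$D{\left(13,12 \right)} A{\left(-5 \right)} = \left(-9 - 13\right) \left(-3\right) = \left(-22\right) \left(-3\right) = 66$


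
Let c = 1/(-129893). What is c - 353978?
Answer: -45979264355/129893 ≈ -3.5398e+5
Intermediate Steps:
c = -1/129893 ≈ -7.6986e-6
c - 353978 = -1/129893 - 353978 = -45979264355/129893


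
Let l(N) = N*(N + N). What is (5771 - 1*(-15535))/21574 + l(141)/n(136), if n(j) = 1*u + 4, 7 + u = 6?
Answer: 2134053/161 ≈ 13255.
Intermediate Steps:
u = -1 (u = -7 + 6 = -1)
l(N) = 2*N**2 (l(N) = N*(2*N) = 2*N**2)
n(j) = 3 (n(j) = 1*(-1) + 4 = -1 + 4 = 3)
(5771 - 1*(-15535))/21574 + l(141)/n(136) = (5771 - 1*(-15535))/21574 + (2*141**2)/3 = (5771 + 15535)*(1/21574) + (2*19881)*(1/3) = 21306*(1/21574) + 39762*(1/3) = 159/161 + 13254 = 2134053/161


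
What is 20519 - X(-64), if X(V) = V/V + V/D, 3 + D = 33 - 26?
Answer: 20534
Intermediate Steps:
D = 4 (D = -3 + (33 - 26) = -3 + 7 = 4)
X(V) = 1 + V/4 (X(V) = V/V + V/4 = 1 + V*(¼) = 1 + V/4)
20519 - X(-64) = 20519 - (1 + (¼)*(-64)) = 20519 - (1 - 16) = 20519 - 1*(-15) = 20519 + 15 = 20534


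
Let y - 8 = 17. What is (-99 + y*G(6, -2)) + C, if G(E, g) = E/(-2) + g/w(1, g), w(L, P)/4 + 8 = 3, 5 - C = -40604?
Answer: 80875/2 ≈ 40438.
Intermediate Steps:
C = 40609 (C = 5 - 1*(-40604) = 5 + 40604 = 40609)
y = 25 (y = 8 + 17 = 25)
w(L, P) = -20 (w(L, P) = -32 + 4*3 = -32 + 12 = -20)
G(E, g) = -E/2 - g/20 (G(E, g) = E/(-2) + g/(-20) = E*(-½) + g*(-1/20) = -E/2 - g/20)
(-99 + y*G(6, -2)) + C = (-99 + 25*(-½*6 - 1/20*(-2))) + 40609 = (-99 + 25*(-3 + ⅒)) + 40609 = (-99 + 25*(-29/10)) + 40609 = (-99 - 145/2) + 40609 = -343/2 + 40609 = 80875/2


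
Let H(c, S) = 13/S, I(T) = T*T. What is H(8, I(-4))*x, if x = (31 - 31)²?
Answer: 0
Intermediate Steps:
I(T) = T²
x = 0 (x = 0² = 0)
H(8, I(-4))*x = (13/((-4)²))*0 = (13/16)*0 = 0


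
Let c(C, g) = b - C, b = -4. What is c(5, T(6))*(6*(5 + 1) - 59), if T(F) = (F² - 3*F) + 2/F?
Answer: 207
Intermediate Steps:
T(F) = F² - 3*F + 2/F
c(C, g) = -4 - C
c(5, T(6))*(6*(5 + 1) - 59) = (-4 - 1*5)*(6*(5 + 1) - 59) = (-4 - 5)*(6*6 - 59) = -9*(36 - 59) = -9*(-23) = 207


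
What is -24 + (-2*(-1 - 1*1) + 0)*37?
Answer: 124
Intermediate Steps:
-24 + (-2*(-1 - 1*1) + 0)*37 = -24 + (-2*(-1 - 1) + 0)*37 = -24 + (-2*(-2) + 0)*37 = -24 + (4 + 0)*37 = -24 + 4*37 = -24 + 148 = 124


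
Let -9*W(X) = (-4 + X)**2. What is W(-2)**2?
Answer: 16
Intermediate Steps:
W(X) = -(-4 + X)**2/9
W(-2)**2 = (-(-4 - 2)**2/9)**2 = (-1/9*(-6)**2)**2 = (-1/9*36)**2 = (-4)**2 = 16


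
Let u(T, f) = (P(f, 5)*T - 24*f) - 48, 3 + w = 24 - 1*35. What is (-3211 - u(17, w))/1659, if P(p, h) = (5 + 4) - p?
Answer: -3890/1659 ≈ -2.3448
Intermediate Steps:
P(p, h) = 9 - p
w = -14 (w = -3 + (24 - 1*35) = -3 + (24 - 35) = -3 - 11 = -14)
u(T, f) = -48 - 24*f + T*(9 - f) (u(T, f) = ((9 - f)*T - 24*f) - 48 = (T*(9 - f) - 24*f) - 48 = (-24*f + T*(9 - f)) - 48 = -48 - 24*f + T*(9 - f))
(-3211 - u(17, w))/1659 = (-3211 - (-48 - 24*(-14) - 1*17*(-9 - 14)))/1659 = (-3211 - (-48 + 336 - 1*17*(-23)))*(1/1659) = (-3211 - (-48 + 336 + 391))*(1/1659) = (-3211 - 1*679)*(1/1659) = (-3211 - 679)*(1/1659) = -3890*1/1659 = -3890/1659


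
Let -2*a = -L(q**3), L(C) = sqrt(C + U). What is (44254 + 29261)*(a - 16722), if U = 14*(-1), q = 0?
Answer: -1229317830 + 73515*I*sqrt(14)/2 ≈ -1.2293e+9 + 1.3753e+5*I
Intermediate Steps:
U = -14
L(C) = sqrt(-14 + C) (L(C) = sqrt(C - 14) = sqrt(-14 + C))
a = I*sqrt(14)/2 (a = -(-1)*sqrt(-14 + 0**3)/2 = -(-1)*sqrt(-14 + 0)/2 = -(-1)*sqrt(-14)/2 = -(-1)*I*sqrt(14)/2 = I*sqrt(14)/2 ≈ 1.8708*I)
(44254 + 29261)*(a - 16722) = (44254 + 29261)*(I*sqrt(14)/2 - 16722) = 73515*(-16722 + I*sqrt(14)/2) = -1229317830 + 73515*I*sqrt(14)/2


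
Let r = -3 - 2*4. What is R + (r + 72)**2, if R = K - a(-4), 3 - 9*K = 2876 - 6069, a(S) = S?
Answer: 36721/9 ≈ 4080.1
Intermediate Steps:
r = -11 (r = -3 - 8 = -11)
K = 3196/9 (K = 1/3 - (2876 - 6069)/9 = 1/3 - 1/9*(-3193) = 1/3 + 3193/9 = 3196/9 ≈ 355.11)
R = 3232/9 (R = 3196/9 - 1*(-4) = 3196/9 + 4 = 3232/9 ≈ 359.11)
R + (r + 72)**2 = 3232/9 + (-11 + 72)**2 = 3232/9 + 61**2 = 3232/9 + 3721 = 36721/9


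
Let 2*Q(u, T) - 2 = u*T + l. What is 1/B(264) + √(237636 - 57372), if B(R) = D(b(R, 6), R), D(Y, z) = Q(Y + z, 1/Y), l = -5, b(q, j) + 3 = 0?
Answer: -1/45 + 2*√45066 ≈ 424.55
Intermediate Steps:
b(q, j) = -3 (b(q, j) = -3 + 0 = -3)
Q(u, T) = -3/2 + T*u/2 (Q(u, T) = 1 + (u*T - 5)/2 = 1 + (T*u - 5)/2 = 1 + (-5 + T*u)/2 = 1 + (-5/2 + T*u/2) = -3/2 + T*u/2)
D(Y, z) = -3/2 + (Y + z)/(2*Y)
B(R) = -1 - R/6 (B(R) = (R/2 - 1*(-3))/(-3) = -(R/2 + 3)/3 = -(3 + R/2)/3 = -1 - R/6)
1/B(264) + √(237636 - 57372) = 1/(-1 - ⅙*264) + √(237636 - 57372) = 1/(-1 - 44) + √180264 = 1/(-45) + 2*√45066 = -1/45 + 2*√45066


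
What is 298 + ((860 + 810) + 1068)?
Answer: 3036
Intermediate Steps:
298 + ((860 + 810) + 1068) = 298 + (1670 + 1068) = 298 + 2738 = 3036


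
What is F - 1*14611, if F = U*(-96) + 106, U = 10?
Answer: -15465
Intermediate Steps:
F = -854 (F = 10*(-96) + 106 = -960 + 106 = -854)
F - 1*14611 = -854 - 1*14611 = -854 - 14611 = -15465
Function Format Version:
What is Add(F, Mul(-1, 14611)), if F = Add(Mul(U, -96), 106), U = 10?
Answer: -15465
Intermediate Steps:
F = -854 (F = Add(Mul(10, -96), 106) = Add(-960, 106) = -854)
Add(F, Mul(-1, 14611)) = Add(-854, Mul(-1, 14611)) = Add(-854, -14611) = -15465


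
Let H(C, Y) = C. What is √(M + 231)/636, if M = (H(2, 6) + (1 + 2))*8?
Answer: √271/636 ≈ 0.025884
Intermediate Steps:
M = 40 (M = (2 + (1 + 2))*8 = (2 + 3)*8 = 5*8 = 40)
√(M + 231)/636 = √(40 + 231)/636 = √271*(1/636) = √271/636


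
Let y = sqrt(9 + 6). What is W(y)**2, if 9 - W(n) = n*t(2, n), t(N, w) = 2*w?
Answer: 441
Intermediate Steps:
y = sqrt(15) ≈ 3.8730
W(n) = 9 - 2*n**2 (W(n) = 9 - n*2*n = 9 - 2*n**2)
W(y)**2 = (9 - 2*(sqrt(15))**2)**2 = (9 - 2*15)**2 = (9 - 30)**2 = (-21)**2 = 441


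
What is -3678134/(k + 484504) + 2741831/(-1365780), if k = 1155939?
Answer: -9521339325653/2240484240540 ≈ -4.2497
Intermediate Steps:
-3678134/(k + 484504) + 2741831/(-1365780) = -3678134/(1155939 + 484504) + 2741831/(-1365780) = -3678134/1640443 + 2741831*(-1/1365780) = -3678134*1/1640443 - 2741831/1365780 = -3678134/1640443 - 2741831/1365780 = -9521339325653/2240484240540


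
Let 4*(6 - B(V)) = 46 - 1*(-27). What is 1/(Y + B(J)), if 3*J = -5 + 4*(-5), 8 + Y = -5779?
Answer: -4/23197 ≈ -0.00017244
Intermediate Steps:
Y = -5787 (Y = -8 - 5779 = -5787)
J = -25/3 (J = (-5 + 4*(-5))/3 = (-5 - 20)/3 = (⅓)*(-25) = -25/3 ≈ -8.3333)
B(V) = -49/4 (B(V) = 6 - (46 - 1*(-27))/4 = 6 - (46 + 27)/4 = 6 - ¼*73 = 6 - 73/4 = -49/4)
1/(Y + B(J)) = 1/(-5787 - 49/4) = 1/(-23197/4) = -4/23197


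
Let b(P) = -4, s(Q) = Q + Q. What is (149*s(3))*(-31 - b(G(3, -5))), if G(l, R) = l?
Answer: -24138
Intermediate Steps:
s(Q) = 2*Q
(149*s(3))*(-31 - b(G(3, -5))) = (149*(2*3))*(-31 - 1*(-4)) = (149*6)*(-31 + 4) = 894*(-27) = -24138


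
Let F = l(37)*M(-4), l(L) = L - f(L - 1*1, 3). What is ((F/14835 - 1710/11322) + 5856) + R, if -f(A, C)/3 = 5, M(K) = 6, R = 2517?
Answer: 26043016706/3110405 ≈ 8372.9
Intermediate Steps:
f(A, C) = -15 (f(A, C) = -3*5 = -15)
l(L) = 15 + L (l(L) = L - 1*(-15) = L + 15 = 15 + L)
F = 312 (F = (15 + 37)*6 = 52*6 = 312)
((F/14835 - 1710/11322) + 5856) + R = ((312/14835 - 1710/11322) + 5856) + 2517 = ((312*(1/14835) - 1710*1/11322) + 5856) + 2517 = ((104/4945 - 95/629) + 5856) + 2517 = (-404359/3110405 + 5856) + 2517 = 18214127321/3110405 + 2517 = 26043016706/3110405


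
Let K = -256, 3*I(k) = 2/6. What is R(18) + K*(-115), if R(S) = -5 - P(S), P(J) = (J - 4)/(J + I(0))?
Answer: 4797779/163 ≈ 29434.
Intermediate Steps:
I(k) = ⅑ (I(k) = (2/6)/3 = (2*(⅙))/3 = (⅓)*(⅓) = ⅑)
P(J) = (-4 + J)/(⅑ + J) (P(J) = (J - 4)/(J + ⅑) = (-4 + J)/(⅑ + J))
R(S) = -5 - 9*(-4 + S)/(1 + 9*S)
R(18) + K*(-115) = (31 - 54*18)/(1 + 9*18) - 256*(-115) = (31 - 972)/(1 + 162) + 29440 = -941/163 + 29440 = 4797779/163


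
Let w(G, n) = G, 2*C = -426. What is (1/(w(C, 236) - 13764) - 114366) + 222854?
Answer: 1516336775/13977 ≈ 1.0849e+5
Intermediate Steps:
C = -213 (C = (½)*(-426) = -213)
(1/(w(C, 236) - 13764) - 114366) + 222854 = (1/(-213 - 13764) - 114366) + 222854 = (1/(-13977) - 114366) + 222854 = (-1/13977 - 114366) + 222854 = -1598493583/13977 + 222854 = 1516336775/13977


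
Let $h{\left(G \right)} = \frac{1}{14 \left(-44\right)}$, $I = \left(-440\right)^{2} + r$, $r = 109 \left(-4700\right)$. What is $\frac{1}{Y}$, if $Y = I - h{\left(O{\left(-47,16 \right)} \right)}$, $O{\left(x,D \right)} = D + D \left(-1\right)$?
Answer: $- \frac{616}{196319199} \approx -3.1377 \cdot 10^{-6}$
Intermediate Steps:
$r = -512300$
$O{\left(x,D \right)} = 0$ ($O{\left(x,D \right)} = D - D = 0$)
$I = -318700$ ($I = \left(-440\right)^{2} - 512300 = 193600 - 512300 = -318700$)
$h{\left(G \right)} = - \frac{1}{616}$ ($h{\left(G \right)} = \frac{1}{-616} = - \frac{1}{616}$)
$Y = - \frac{196319199}{616}$ ($Y = -318700 - - \frac{1}{616} = -318700 + \frac{1}{616} = - \frac{196319199}{616} \approx -3.187 \cdot 10^{5}$)
$\frac{1}{Y} = \frac{1}{- \frac{196319199}{616}} = - \frac{616}{196319199}$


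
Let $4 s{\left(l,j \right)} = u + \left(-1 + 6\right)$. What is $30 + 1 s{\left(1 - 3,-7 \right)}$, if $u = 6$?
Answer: $\frac{131}{4} \approx 32.75$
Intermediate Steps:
$s{\left(l,j \right)} = \frac{11}{4}$ ($s{\left(l,j \right)} = \frac{6 + \left(-1 + 6\right)}{4} = \frac{6 + 5}{4} = \frac{1}{4} \cdot 11 = \frac{11}{4}$)
$30 + 1 s{\left(1 - 3,-7 \right)} = 30 + 1 \cdot \frac{11}{4} = 30 + \frac{11}{4} = \frac{131}{4}$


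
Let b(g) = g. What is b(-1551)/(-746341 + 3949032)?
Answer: -1551/3202691 ≈ -0.00048428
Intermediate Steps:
b(-1551)/(-746341 + 3949032) = -1551/(-746341 + 3949032) = -1551/3202691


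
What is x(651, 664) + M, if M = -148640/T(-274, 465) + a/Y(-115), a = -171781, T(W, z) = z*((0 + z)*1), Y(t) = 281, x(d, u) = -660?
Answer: -15457240613/12151845 ≈ -1272.0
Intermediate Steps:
T(W, z) = z² (T(W, z) = z*(z*1) = z*z = z²)
M = -7437022913/12151845 (M = -148640/(465²) - 171781/281 = -148640/216225 - 171781*1/281 = -148640*1/216225 - 171781/281 = -29728/43245 - 171781/281 = -7437022913/12151845 ≈ -612.01)
x(651, 664) + M = -660 - 7437022913/12151845 = -15457240613/12151845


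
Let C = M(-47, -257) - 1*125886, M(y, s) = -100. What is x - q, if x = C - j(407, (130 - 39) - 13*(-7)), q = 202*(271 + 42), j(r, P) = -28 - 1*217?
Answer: -188967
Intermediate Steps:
j(r, P) = -245 (j(r, P) = -28 - 217 = -245)
C = -125986 (C = -100 - 1*125886 = -100 - 125886 = -125986)
q = 63226 (q = 202*313 = 63226)
x = -125741 (x = -125986 - 1*(-245) = -125986 + 245 = -125741)
x - q = -125741 - 1*63226 = -125741 - 63226 = -188967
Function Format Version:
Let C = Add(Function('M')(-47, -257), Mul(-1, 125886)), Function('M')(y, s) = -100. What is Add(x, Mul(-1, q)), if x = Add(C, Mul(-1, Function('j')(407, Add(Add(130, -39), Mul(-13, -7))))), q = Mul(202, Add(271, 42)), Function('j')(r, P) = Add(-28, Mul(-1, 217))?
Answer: -188967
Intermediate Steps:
Function('j')(r, P) = -245 (Function('j')(r, P) = Add(-28, -217) = -245)
C = -125986 (C = Add(-100, Mul(-1, 125886)) = Add(-100, -125886) = -125986)
q = 63226 (q = Mul(202, 313) = 63226)
x = -125741 (x = Add(-125986, Mul(-1, -245)) = Add(-125986, 245) = -125741)
Add(x, Mul(-1, q)) = Add(-125741, Mul(-1, 63226)) = Add(-125741, -63226) = -188967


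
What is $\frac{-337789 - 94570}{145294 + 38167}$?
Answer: $- \frac{432359}{183461} \approx -2.3567$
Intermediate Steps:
$\frac{-337789 - 94570}{145294 + 38167} = - \frac{432359}{183461}$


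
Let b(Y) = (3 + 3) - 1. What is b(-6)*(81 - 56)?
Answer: 125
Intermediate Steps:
b(Y) = 5 (b(Y) = 6 - 1 = 5)
b(-6)*(81 - 56) = 5*(81 - 56) = 5*25 = 125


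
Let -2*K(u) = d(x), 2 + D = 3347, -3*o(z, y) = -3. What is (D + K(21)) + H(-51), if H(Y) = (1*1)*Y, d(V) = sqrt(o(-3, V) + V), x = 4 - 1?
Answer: 3293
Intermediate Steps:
o(z, y) = 1 (o(z, y) = -1/3*(-3) = 1)
x = 3
D = 3345 (D = -2 + 3347 = 3345)
d(V) = sqrt(1 + V)
H(Y) = Y (H(Y) = 1*Y = Y)
K(u) = -1 (K(u) = -sqrt(1 + 3)/2 = -sqrt(4)/2 = -1/2*2 = -1)
(D + K(21)) + H(-51) = (3345 - 1) - 51 = 3344 - 51 = 3293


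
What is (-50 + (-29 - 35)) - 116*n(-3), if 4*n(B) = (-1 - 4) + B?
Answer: 118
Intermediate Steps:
n(B) = -5/4 + B/4 (n(B) = ((-1 - 4) + B)/4 = (-5 + B)/4 = -5/4 + B/4)
(-50 + (-29 - 35)) - 116*n(-3) = (-50 + (-29 - 35)) - 116*(-5/4 + (1/4)*(-3)) = (-50 - 64) - 116*(-5/4 - 3/4) = -114 - 116*(-2) = -114 + 232 = 118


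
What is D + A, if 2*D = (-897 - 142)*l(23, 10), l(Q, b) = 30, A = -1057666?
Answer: -1073251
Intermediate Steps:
D = -15585 (D = ((-897 - 142)*30)/2 = (-1039*30)/2 = (1/2)*(-31170) = -15585)
D + A = -15585 - 1057666 = -1073251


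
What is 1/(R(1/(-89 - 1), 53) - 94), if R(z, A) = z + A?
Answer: -90/3691 ≈ -0.024384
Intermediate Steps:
R(z, A) = A + z
1/(R(1/(-89 - 1), 53) - 94) = 1/((53 + 1/(-89 - 1)) - 94) = 1/((53 + 1/(-90)) - 94) = 1/((53 - 1/90) - 94) = 1/(4769/90 - 94) = 1/(-3691/90) = -90/3691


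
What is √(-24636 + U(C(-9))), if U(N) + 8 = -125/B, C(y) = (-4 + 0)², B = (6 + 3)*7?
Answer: I*√10868879/21 ≈ 156.99*I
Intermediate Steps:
B = 63 (B = 9*7 = 63)
C(y) = 16 (C(y) = (-4)² = 16)
U(N) = -629/63 (U(N) = -8 - 125/63 = -629/63)
√(-24636 + U(C(-9))) = √(-24636 - 629/63) = √(-1552697/63) = I*√10868879/21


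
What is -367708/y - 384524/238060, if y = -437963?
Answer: -20217679533/26065367945 ≈ -0.77565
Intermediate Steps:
-367708/y - 384524/238060 = -367708/(-437963) - 384524/238060 = -367708*(-1/437963) - 384524*1/238060 = 367708/437963 - 96131/59515 = -20217679533/26065367945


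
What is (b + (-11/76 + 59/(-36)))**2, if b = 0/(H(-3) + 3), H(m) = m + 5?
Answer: 93025/29241 ≈ 3.1813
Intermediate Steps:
H(m) = 5 + m
b = 0 (b = 0/((5 - 3) + 3) = 0/(2 + 3) = 0/5 = 0*(1/5) = 0)
(b + (-11/76 + 59/(-36)))**2 = (0 + (-11/76 + 59/(-36)))**2 = (0 + (-11*1/76 + 59*(-1/36)))**2 = (0 + (-11/76 - 59/36))**2 = (0 - 305/171)**2 = (-305/171)**2 = 93025/29241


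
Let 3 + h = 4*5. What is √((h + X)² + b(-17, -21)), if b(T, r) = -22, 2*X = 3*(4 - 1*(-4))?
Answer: 3*√91 ≈ 28.618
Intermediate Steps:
X = 12 (X = (3*(4 - 1*(-4)))/2 = (3*(4 + 4))/2 = (3*8)/2 = (½)*24 = 12)
h = 17 (h = -3 + 4*5 = -3 + 20 = 17)
√((h + X)² + b(-17, -21)) = √((17 + 12)² - 22) = √(29² - 22) = √(841 - 22) = √819 = 3*√91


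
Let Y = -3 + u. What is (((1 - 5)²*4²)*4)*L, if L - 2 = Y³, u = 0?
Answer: -25600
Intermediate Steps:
Y = -3 (Y = -3 + 0 = -3)
L = -25 (L = 2 + (-3)³ = 2 - 27 = -25)
(((1 - 5)²*4²)*4)*L = (((1 - 5)²*4²)*4)*(-25) = (((-4)²*16)*4)*(-25) = ((16*16)*4)*(-25) = (256*4)*(-25) = 1024*(-25) = -25600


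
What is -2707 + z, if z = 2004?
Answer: -703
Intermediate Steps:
-2707 + z = -2707 + 2004 = -703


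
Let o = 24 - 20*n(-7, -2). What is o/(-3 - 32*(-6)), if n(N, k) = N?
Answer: 164/189 ≈ 0.86772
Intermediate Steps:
o = 164 (o = 24 - 20*(-7) = 24 + 140 = 164)
o/(-3 - 32*(-6)) = 164/(-3 - 32*(-6)) = 164/(-3 + 192) = 164/189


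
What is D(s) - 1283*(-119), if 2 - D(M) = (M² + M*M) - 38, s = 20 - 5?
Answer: 152267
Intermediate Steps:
s = 15
D(M) = 40 - 2*M² (D(M) = 2 - ((M² + M*M) - 38) = 2 - ((M² + M²) - 38) = 2 - (2*M² - 38) = 2 - (-38 + 2*M²) = 2 + (38 - 2*M²) = 40 - 2*M²)
D(s) - 1283*(-119) = (40 - 2*15²) - 1283*(-119) = (40 - 2*225) + 152677 = (40 - 450) + 152677 = -410 + 152677 = 152267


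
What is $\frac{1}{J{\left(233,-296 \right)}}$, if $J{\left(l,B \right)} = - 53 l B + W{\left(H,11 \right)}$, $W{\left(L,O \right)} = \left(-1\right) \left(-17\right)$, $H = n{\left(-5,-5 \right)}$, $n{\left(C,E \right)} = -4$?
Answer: $\frac{1}{3655321} \approx 2.7357 \cdot 10^{-7}$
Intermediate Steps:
$H = -4$
$W{\left(L,O \right)} = 17$
$J{\left(l,B \right)} = 17 - 53 B l$ ($J{\left(l,B \right)} = - 53 l B + 17 = - 53 B l + 17 = 17 - 53 B l$)
$\frac{1}{J{\left(233,-296 \right)}} = \frac{1}{17 - \left(-15688\right) 233} = \frac{1}{17 + 3655304} = \frac{1}{3655321}$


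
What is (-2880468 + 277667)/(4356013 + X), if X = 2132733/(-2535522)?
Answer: -2199819732374/3681588220351 ≈ -0.59752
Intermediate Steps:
X = -710911/845174 (X = 2132733*(-1/2535522) = -710911/845174 ≈ -0.84114)
(-2880468 + 277667)/(4356013 + X) = (-2880468 + 277667)/(4356013 - 710911/845174) = -2602801/3681588220351/845174 = -2602801*845174/3681588220351 = -2199819732374/3681588220351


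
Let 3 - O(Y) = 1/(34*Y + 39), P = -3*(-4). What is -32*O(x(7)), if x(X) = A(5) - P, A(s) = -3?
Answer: -45248/471 ≈ -96.068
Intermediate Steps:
P = 12
x(X) = -15 (x(X) = -3 - 1*12 = -3 - 12 = -15)
O(Y) = 3 - 1/(39 + 34*Y) (O(Y) = 3 - 1/(34*Y + 39) = 3 - 1/(39 + 34*Y))
-32*O(x(7)) = -64*(58 + 51*(-15))/(39 + 34*(-15)) = -64*(58 - 765)/(39 - 510) = -64*(-707)/(-471) = -64*(-1)*(-707)/471 = -32*1414/471 = -45248/471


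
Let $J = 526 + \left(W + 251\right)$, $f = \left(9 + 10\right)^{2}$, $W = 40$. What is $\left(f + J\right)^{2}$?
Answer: $1387684$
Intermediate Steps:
$f = 361$ ($f = 19^{2} = 361$)
$J = 817$ ($J = 526 + \left(40 + 251\right) = 526 + 291 = 817$)
$\left(f + J\right)^{2} = \left(361 + 817\right)^{2} = 1178^{2} = 1387684$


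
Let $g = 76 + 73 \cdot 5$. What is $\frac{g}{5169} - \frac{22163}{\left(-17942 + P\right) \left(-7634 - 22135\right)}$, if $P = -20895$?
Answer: $\frac{169914195142}{1992026899119} \approx 0.085297$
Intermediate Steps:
$g = 441$ ($g = 76 + 365 = 441$)
$\frac{g}{5169} - \frac{22163}{\left(-17942 + P\right) \left(-7634 - 22135\right)} = \frac{441}{5169} - \frac{22163}{\left(-17942 - 20895\right) \left(-7634 - 22135\right)} = 441 \cdot \frac{1}{5169} - \frac{22163}{\left(-38837\right) \left(-29769\right)} = \frac{147}{1723} - \frac{22163}{1156138653} = \frac{169914195142}{1992026899119}$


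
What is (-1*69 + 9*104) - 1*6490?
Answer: -5623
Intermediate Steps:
(-1*69 + 9*104) - 1*6490 = (-69 + 936) - 6490 = 867 - 6490 = -5623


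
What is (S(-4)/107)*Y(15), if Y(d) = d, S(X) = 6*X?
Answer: -360/107 ≈ -3.3645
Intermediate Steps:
(S(-4)/107)*Y(15) = ((6*(-4))/107)*15 = -24*1/107*15 = -24/107*15 = -360/107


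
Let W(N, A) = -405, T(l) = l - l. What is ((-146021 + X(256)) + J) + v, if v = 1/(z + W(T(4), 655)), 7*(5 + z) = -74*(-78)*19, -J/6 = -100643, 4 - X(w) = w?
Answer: 48869162837/106798 ≈ 4.5759e+5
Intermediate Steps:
X(w) = 4 - w
J = 603858 (J = -6*(-100643) = 603858)
T(l) = 0
z = 109633/7 (z = -5 + (-74*(-78)*19)/7 = -5 + (5772*19)/7 = -5 + (⅐)*109668 = -5 + 109668/7 = 109633/7 ≈ 15662.)
v = 7/106798 (v = 1/(109633/7 - 405) = 1/(106798/7) = 7/106798 ≈ 6.5544e-5)
((-146021 + X(256)) + J) + v = ((-146021 + (4 - 1*256)) + 603858) + 7/106798 = ((-146021 + (4 - 256)) + 603858) + 7/106798 = ((-146021 - 252) + 603858) + 7/106798 = (-146273 + 603858) + 7/106798 = 457585 + 7/106798 = 48869162837/106798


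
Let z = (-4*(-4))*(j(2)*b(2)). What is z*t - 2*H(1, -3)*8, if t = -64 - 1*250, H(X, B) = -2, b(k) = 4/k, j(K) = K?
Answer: -20064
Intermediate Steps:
t = -314 (t = -64 - 250 = -314)
z = 64 (z = (-4*(-4))*(2*(4/2)) = 16*(2*(4*(½))) = 16*(2*2) = 16*4 = 64)
z*t - 2*H(1, -3)*8 = 64*(-314) - 2*(-2)*8 = -20096 + 4*8 = -20096 + 32 = -20064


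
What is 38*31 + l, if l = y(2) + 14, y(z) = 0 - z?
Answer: 1190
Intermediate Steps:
y(z) = -z
l = 12 (l = -1*2 + 14 = -2 + 14 = 12)
38*31 + l = 38*31 + 12 = 1178 + 12 = 1190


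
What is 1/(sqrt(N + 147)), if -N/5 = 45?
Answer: -I*sqrt(78)/78 ≈ -0.11323*I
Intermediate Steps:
N = -225 (N = -5*45 = -225)
1/(sqrt(N + 147)) = 1/(sqrt(-225 + 147)) = 1/(sqrt(-78)) = 1/(I*sqrt(78)) = -I*sqrt(78)/78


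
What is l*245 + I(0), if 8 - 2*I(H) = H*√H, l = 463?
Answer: 113439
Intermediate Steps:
I(H) = 4 - H^(3/2)/2 (I(H) = 4 - H*√H/2 = 4 - H^(3/2)/2)
l*245 + I(0) = 463*245 + (4 - 0^(3/2)/2) = 113435 + (4 - ½*0) = 113435 + (4 + 0) = 113435 + 4 = 113439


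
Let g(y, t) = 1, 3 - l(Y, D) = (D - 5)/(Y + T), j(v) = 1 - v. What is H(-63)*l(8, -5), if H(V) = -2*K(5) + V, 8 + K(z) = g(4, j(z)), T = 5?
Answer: -2401/13 ≈ -184.69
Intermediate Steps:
l(Y, D) = 3 - (-5 + D)/(5 + Y) (l(Y, D) = 3 - (D - 5)/(Y + 5) = 3 - (-5 + D)/(5 + Y))
K(z) = -7 (K(z) = -8 + 1 = -7)
H(V) = 14 + V (H(V) = -2*(-7) + V = 14 + V)
H(-63)*l(8, -5) = (14 - 63)*((20 - 1*(-5) + 3*8)/(5 + 8)) = -49*(20 + 5 + 24)/13 = -49*49/13 = -2401/13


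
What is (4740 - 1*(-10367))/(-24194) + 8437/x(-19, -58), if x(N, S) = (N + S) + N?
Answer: -102787525/1161312 ≈ -88.510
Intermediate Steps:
x(N, S) = S + 2*N
(4740 - 1*(-10367))/(-24194) + 8437/x(-19, -58) = (4740 - 1*(-10367))/(-24194) + 8437/(-58 + 2*(-19)) = (4740 + 10367)*(-1/24194) + 8437/(-58 - 38) = 15107*(-1/24194) + 8437/(-96) = -15107/24194 + 8437*(-1/96) = -15107/24194 - 8437/96 = -102787525/1161312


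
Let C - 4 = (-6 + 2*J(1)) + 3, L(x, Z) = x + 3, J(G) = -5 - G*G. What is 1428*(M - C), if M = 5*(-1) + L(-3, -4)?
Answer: 8568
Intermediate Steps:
J(G) = -5 - G²
L(x, Z) = 3 + x
M = -5 (M = 5*(-1) + (3 - 3) = -5 + 0 = -5)
C = -11 (C = 4 + ((-6 + 2*(-5 - 1*1²)) + 3) = 4 + ((-6 + 2*(-5 - 1*1)) + 3) = 4 + ((-6 + 2*(-5 - 1)) + 3) = 4 + ((-6 + 2*(-6)) + 3) = 4 + ((-6 - 12) + 3) = 4 + (-18 + 3) = 4 - 15 = -11)
1428*(M - C) = 1428*(-5 - 1*(-11)) = 1428*(-5 + 11) = 1428*6 = 8568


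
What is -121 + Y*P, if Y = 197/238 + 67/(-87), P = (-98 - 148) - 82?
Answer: -1448365/10353 ≈ -139.90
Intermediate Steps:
P = -328 (P = -246 - 82 = -328)
Y = 1193/20706 (Y = 197*(1/238) + 67*(-1/87) = 197/238 - 67/87 = 1193/20706 ≈ 0.057616)
-121 + Y*P = -121 + (1193/20706)*(-328) = -121 - 195652/10353 = -1448365/10353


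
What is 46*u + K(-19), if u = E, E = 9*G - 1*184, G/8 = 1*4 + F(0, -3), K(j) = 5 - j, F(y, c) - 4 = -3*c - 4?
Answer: 34616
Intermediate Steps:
F(y, c) = -3*c (F(y, c) = 4 + (-3*c - 4) = 4 + (-4 - 3*c) = -3*c)
G = 104 (G = 8*(1*4 - 3*(-3)) = 8*(4 + 9) = 8*13 = 104)
E = 752 (E = 9*104 - 1*184 = 936 - 184 = 752)
u = 752
46*u + K(-19) = 46*752 + (5 - 1*(-19)) = 34592 + (5 + 19) = 34592 + 24 = 34616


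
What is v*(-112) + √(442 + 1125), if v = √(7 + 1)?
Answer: √1567 - 224*√2 ≈ -277.20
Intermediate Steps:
v = 2*√2 (v = √8 = 2*√2 ≈ 2.8284)
v*(-112) + √(442 + 1125) = (2*√2)*(-112) + √(442 + 1125) = -224*√2 + √1567 = √1567 - 224*√2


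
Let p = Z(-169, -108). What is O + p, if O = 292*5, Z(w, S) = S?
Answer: 1352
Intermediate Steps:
p = -108
O = 1460
O + p = 1460 - 108 = 1352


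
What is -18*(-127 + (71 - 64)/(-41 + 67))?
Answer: 29655/13 ≈ 2281.2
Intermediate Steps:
-18*(-127 + (71 - 64)/(-41 + 67)) = -18*(-127 + 7/26) = -18*(-3295/26) = 29655/13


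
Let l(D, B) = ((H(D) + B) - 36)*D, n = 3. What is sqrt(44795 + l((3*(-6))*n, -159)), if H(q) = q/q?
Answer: sqrt(55271) ≈ 235.10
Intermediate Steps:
H(q) = 1
l(D, B) = D*(-35 + B) (l(D, B) = ((1 + B) - 36)*D = (-35 + B)*D = D*(-35 + B))
sqrt(44795 + l((3*(-6))*n, -159)) = sqrt(44795 + ((3*(-6))*3)*(-35 - 159)) = sqrt(44795 - 18*3*(-194)) = sqrt(44795 - 54*(-194)) = sqrt(44795 + 10476) = sqrt(55271)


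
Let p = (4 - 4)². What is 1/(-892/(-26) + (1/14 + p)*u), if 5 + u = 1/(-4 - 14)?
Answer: 468/15887 ≈ 0.029458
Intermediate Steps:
p = 0 (p = 0² = 0)
u = -91/18 (u = -5 + 1/(-4 - 14) = -5 + 1/(-18) = -5 - 1/18 = -91/18 ≈ -5.0556)
1/(-892/(-26) + (1/14 + p)*u) = 1/(-892/(-26) + (1/14 + 0)*(-91/18)) = 1/(-892*(-1/26) + (1/14 + 0)*(-91/18)) = 1/(446/13 + (1/14)*(-91/18)) = 1/(446/13 - 13/36) = 1/(15887/468) = 468/15887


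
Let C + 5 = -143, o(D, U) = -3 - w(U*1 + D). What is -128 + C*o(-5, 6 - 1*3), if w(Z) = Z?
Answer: 20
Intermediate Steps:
o(D, U) = -3 - D - U (o(D, U) = -3 - (U*1 + D) = -3 - (U + D) = -3 - (D + U) = -3 + (-D - U) = -3 - D - U)
C = -148 (C = -5 - 143 = -148)
-128 + C*o(-5, 6 - 1*3) = -128 - 148*(-3 - 1*(-5) - (6 - 1*3)) = -128 - 148*(-3 + 5 - (6 - 3)) = -128 - 148*(-3 + 5 - 1*3) = -128 - 148*(-3 + 5 - 3) = -128 - 148*(-1) = -128 + 148 = 20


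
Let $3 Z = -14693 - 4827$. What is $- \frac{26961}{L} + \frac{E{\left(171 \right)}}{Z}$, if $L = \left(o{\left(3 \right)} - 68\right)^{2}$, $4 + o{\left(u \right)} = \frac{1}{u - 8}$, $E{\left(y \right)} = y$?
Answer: $- \frac{695990667}{133887680} \approx -5.1983$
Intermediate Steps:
$Z = - \frac{19520}{3}$ ($Z = \frac{-14693 - 4827}{3} = \frac{1}{3} \left(-19520\right) = - \frac{19520}{3} \approx -6506.7$)
$o{\left(u \right)} = -4 + \frac{1}{-8 + u}$ ($o{\left(u \right)} = -4 + \frac{1}{u - 8} = -4 + \frac{1}{-8 + u}$)
$L = \frac{130321}{25}$ ($L = \left(\frac{33 - 12}{-8 + 3} - 68\right)^{2} = \left(\frac{33 - 12}{-5} - 68\right)^{2} = \left(\left(- \frac{1}{5}\right) 21 - 68\right)^{2} = \left(- \frac{21}{5} - 68\right)^{2} = \left(- \frac{361}{5}\right)^{2} = \frac{130321}{25} \approx 5212.8$)
$- \frac{26961}{L} + \frac{E{\left(171 \right)}}{Z} = - \frac{26961}{\frac{130321}{25}} + \frac{171}{- \frac{19520}{3}} = \left(-26961\right) \frac{25}{130321} + 171 \left(- \frac{3}{19520}\right) = - \frac{35475}{6859} - \frac{513}{19520} = - \frac{695990667}{133887680}$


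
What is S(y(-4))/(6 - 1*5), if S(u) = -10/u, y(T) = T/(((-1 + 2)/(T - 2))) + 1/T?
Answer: -8/19 ≈ -0.42105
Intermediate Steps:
y(T) = 1/T + T*(-2 + T) (y(T) = T/((1/(-2 + T))) + 1/T = T/(1/(-2 + T)) + 1/T = T*(-2 + T) + 1/T = 1/T + T*(-2 + T))
S(y(-4))/(6 - 1*5) = (-10*(-4/(1 + (-4)²*(-2 - 4))))/(6 - 1*5) = (-10*(-4/(1 + 16*(-6))))/(6 - 5) = (-10*(-4/(1 - 96)))/1 = 1*(-10/((-¼*(-95)))) = 1*(-10/95/4) = 1*(-10*4/95) = 1*(-8/19) = -8/19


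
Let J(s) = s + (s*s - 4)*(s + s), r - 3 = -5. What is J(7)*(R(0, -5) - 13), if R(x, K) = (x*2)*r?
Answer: -8281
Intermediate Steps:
r = -2 (r = 3 - 5 = -2)
R(x, K) = -4*x (R(x, K) = (x*2)*(-2) = (2*x)*(-2) = -4*x)
J(s) = s + 2*s*(-4 + s**2) (J(s) = s + (s**2 - 4)*(2*s) = s + (-4 + s**2)*(2*s) = s + 2*s*(-4 + s**2))
J(7)*(R(0, -5) - 13) = (7*(-7 + 2*7**2))*(-4*0 - 13) = (7*(-7 + 2*49))*(0 - 13) = (7*(-7 + 98))*(-13) = (7*91)*(-13) = 637*(-13) = -8281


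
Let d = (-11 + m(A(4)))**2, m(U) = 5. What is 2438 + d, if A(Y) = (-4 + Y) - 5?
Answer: 2474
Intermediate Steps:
A(Y) = -9 + Y
d = 36 (d = (-11 + 5)**2 = (-6)**2 = 36)
2438 + d = 2438 + 36 = 2474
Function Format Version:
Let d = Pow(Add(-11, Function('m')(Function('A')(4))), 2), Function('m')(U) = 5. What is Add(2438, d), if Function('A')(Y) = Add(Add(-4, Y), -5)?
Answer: 2474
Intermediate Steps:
Function('A')(Y) = Add(-9, Y)
d = 36 (d = Pow(Add(-11, 5), 2) = Pow(-6, 2) = 36)
Add(2438, d) = Add(2438, 36) = 2474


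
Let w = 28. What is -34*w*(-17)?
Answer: 16184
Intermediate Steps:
-34*w*(-17) = -34*28*(-17) = -952*(-17) = 16184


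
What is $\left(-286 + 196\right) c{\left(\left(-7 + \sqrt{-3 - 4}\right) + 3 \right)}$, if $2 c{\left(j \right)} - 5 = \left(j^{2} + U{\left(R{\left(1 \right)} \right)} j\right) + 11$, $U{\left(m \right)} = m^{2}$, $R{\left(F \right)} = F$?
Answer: $-945 + 315 i \sqrt{7} \approx -945.0 + 833.41 i$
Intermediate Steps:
$c{\left(j \right)} = 8 + \frac{j}{2} + \frac{j^{2}}{2}$ ($c{\left(j \right)} = \frac{5}{2} + \frac{\left(j^{2} + 1^{2} j\right) + 11}{2} = \frac{5}{2} + \frac{\left(j^{2} + 1 j\right) + 11}{2} = \frac{5}{2} + \frac{\left(j^{2} + j\right) + 11}{2} = \frac{5}{2} + \frac{\left(j + j^{2}\right) + 11}{2} = \frac{5}{2} + \frac{11 + j + j^{2}}{2} = \frac{5}{2} + \left(\frac{11}{2} + \frac{j}{2} + \frac{j^{2}}{2}\right) = 8 + \frac{j}{2} + \frac{j^{2}}{2}$)
$\left(-286 + 196\right) c{\left(\left(-7 + \sqrt{-3 - 4}\right) + 3 \right)} = \left(-286 + 196\right) \left(8 + \frac{\left(-7 + \sqrt{-3 - 4}\right) + 3}{2} + \frac{\left(\left(-7 + \sqrt{-3 - 4}\right) + 3\right)^{2}}{2}\right) = - 90 \left(8 + \frac{\left(-7 + \sqrt{-3 + \left(-4 + 0\right)}\right) + 3}{2} + \frac{\left(\left(-7 + \sqrt{-3 + \left(-4 + 0\right)}\right) + 3\right)^{2}}{2}\right) = - 90 \left(8 + \frac{\left(-7 + \sqrt{-3 - 4}\right) + 3}{2} + \frac{\left(\left(-7 + \sqrt{-3 - 4}\right) + 3\right)^{2}}{2}\right) = - 90 \left(8 + \frac{\left(-7 + \sqrt{-7}\right) + 3}{2} + \frac{\left(\left(-7 + \sqrt{-7}\right) + 3\right)^{2}}{2}\right) = - 90 \left(8 + \frac{\left(-7 + i \sqrt{7}\right) + 3}{2} + \frac{\left(\left(-7 + i \sqrt{7}\right) + 3\right)^{2}}{2}\right) = - 90 \left(8 + \frac{-4 + i \sqrt{7}}{2} + \frac{\left(-4 + i \sqrt{7}\right)^{2}}{2}\right) = - 90 \left(8 - \left(2 - \frac{i \sqrt{7}}{2}\right) + \frac{\left(-4 + i \sqrt{7}\right)^{2}}{2}\right) = - 90 \left(6 + \frac{\left(-4 + i \sqrt{7}\right)^{2}}{2} + \frac{i \sqrt{7}}{2}\right) = -540 - 45 \left(-4 + i \sqrt{7}\right)^{2} - 45 i \sqrt{7}$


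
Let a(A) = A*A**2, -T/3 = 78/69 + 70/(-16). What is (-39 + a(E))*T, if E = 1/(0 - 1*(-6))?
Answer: -1676177/4416 ≈ -379.57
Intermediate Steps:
E = 1/6 (E = 1/(0 + 6) = 1/6 ≈ 0.16667)
T = 1791/184 (T = -3*(78/69 + 70/(-16)) = -3*(78*(1/69) + 70*(-1/16)) = -3*(26/23 - 35/8) = -3*(-597/184) = 1791/184 ≈ 9.7337)
a(A) = A**3
(-39 + a(E))*T = (-39 + (1/6)**3)*(1791/184) = (-39 + 1/216)*(1791/184) = -8423/216*1791/184 = -1676177/4416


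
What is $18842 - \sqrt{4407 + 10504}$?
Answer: $18842 - \sqrt{14911} \approx 18720.0$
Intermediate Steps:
$18842 - \sqrt{4407 + 10504} = 18842 - \sqrt{14911}$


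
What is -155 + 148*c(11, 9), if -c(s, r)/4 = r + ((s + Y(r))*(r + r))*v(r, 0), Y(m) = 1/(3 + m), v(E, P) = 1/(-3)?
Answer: 33885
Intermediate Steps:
v(E, P) = -⅓
c(s, r) = -4*r + 8*r*(s + 1/(3 + r))/3 (c(s, r) = -4*(r + ((s + 1/(3 + r))*(r + r))*(-⅓)) = -4*(r + ((s + 1/(3 + r))*(2*r))*(-⅓)) = -4*(r + (2*r*(s + 1/(3 + r)))*(-⅓)) = -4*(r - 2*r*(s + 1/(3 + r))/3) = -4*r + 8*r*(s + 1/(3 + r))/3)
-155 + 148*c(11, 9) = -155 + 148*(4*9*(2 + (-3 + 2*11)*(3 + 9))/(9 + 3*9)) = -155 + 148*(4*9*(2 + (-3 + 22)*12)/(9 + 27)) = -155 + 148*(4*9*(2 + 19*12)/36) = -155 + 148*(4*9*(1/36)*(2 + 228)) = -155 + 148*(4*9*(1/36)*230) = -155 + 148*230 = -155 + 34040 = 33885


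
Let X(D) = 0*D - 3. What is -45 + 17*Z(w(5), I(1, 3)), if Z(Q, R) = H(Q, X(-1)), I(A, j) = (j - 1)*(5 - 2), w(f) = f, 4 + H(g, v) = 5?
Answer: -28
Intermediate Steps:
X(D) = -3 (X(D) = 0 - 3 = -3)
H(g, v) = 1 (H(g, v) = -4 + 5 = 1)
I(A, j) = -3 + 3*j (I(A, j) = (-1 + j)*3 = -3 + 3*j)
Z(Q, R) = 1
-45 + 17*Z(w(5), I(1, 3)) = -45 + 17*1 = -45 + 17 = -28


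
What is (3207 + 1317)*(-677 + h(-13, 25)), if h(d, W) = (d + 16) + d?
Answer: -3107988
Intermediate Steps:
h(d, W) = 16 + 2*d (h(d, W) = (16 + d) + d = 16 + 2*d)
(3207 + 1317)*(-677 + h(-13, 25)) = (3207 + 1317)*(-677 + (16 + 2*(-13))) = 4524*(-677 + (16 - 26)) = 4524*(-677 - 10) = 4524*(-687) = -3107988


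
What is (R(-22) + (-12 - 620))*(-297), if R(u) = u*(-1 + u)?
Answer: 37422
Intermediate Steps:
(R(-22) + (-12 - 620))*(-297) = (-22*(-1 - 22) + (-12 - 620))*(-297) = (-22*(-23) - 632)*(-297) = (506 - 632)*(-297) = -126*(-297) = 37422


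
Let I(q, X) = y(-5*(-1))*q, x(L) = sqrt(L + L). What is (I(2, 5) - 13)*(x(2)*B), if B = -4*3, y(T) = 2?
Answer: 216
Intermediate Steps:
x(L) = sqrt(2)*sqrt(L) (x(L) = sqrt(2*L) = sqrt(2)*sqrt(L))
B = -12
I(q, X) = 2*q
(I(2, 5) - 13)*(x(2)*B) = (2*2 - 13)*((sqrt(2)*sqrt(2))*(-12)) = (4 - 13)*(2*(-12)) = -9*(-24) = 216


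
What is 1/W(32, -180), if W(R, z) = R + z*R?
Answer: -1/5728 ≈ -0.00017458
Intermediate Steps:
W(R, z) = R + R*z
1/W(32, -180) = 1/(32*(1 - 180)) = 1/(32*(-179)) = 1/(-5728) = -1/5728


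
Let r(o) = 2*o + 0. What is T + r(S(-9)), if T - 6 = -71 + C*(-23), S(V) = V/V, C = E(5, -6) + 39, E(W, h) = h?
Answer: -822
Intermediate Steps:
C = 33 (C = -6 + 39 = 33)
S(V) = 1
r(o) = 2*o
T = -824 (T = 6 + (-71 + 33*(-23)) = 6 + (-71 - 759) = 6 - 830 = -824)
T + r(S(-9)) = -824 + 2*1 = -824 + 2 = -822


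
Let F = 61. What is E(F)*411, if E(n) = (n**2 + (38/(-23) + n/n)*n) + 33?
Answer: 35110497/23 ≈ 1.5265e+6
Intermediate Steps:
E(n) = 33 + n**2 - 15*n/23 (E(n) = (n**2 + (38*(-1/23) + 1)*n) + 33 = (n**2 + (-38/23 + 1)*n) + 33 = (n**2 - 15*n/23) + 33 = 33 + n**2 - 15*n/23)
E(F)*411 = (33 + 61**2 - 15/23*61)*411 = (33 + 3721 - 915/23)*411 = (85427/23)*411 = 35110497/23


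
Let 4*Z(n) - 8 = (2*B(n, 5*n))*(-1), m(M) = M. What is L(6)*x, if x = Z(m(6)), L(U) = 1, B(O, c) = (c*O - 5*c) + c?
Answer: -28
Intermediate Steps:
B(O, c) = -4*c + O*c (B(O, c) = (O*c - 5*c) + c = (-5*c + O*c) + c = -4*c + O*c)
Z(n) = 2 - 5*n*(-4 + n)/2 (Z(n) = 2 + ((2*((5*n)*(-4 + n)))*(-1))/4 = 2 + ((2*(5*n*(-4 + n)))*(-1))/4 = 2 + ((10*n*(-4 + n))*(-1))/4 = 2 + (-10*n*(-4 + n))/4 = 2 - 5*n*(-4 + n)/2)
x = -28 (x = 2 - 5/2*6*(-4 + 6) = 2 - 5/2*6*2 = 2 - 30 = -28)
L(6)*x = 1*(-28) = -28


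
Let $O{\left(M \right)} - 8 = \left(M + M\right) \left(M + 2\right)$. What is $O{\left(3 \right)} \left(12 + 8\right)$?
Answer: $760$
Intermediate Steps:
$O{\left(M \right)} = 8 + 2 M \left(2 + M\right)$ ($O{\left(M \right)} = 8 + \left(M + M\right) \left(M + 2\right) = 8 + 2 M \left(2 + M\right)$)
$O{\left(3 \right)} \left(12 + 8\right) = \left(8 + 2 \cdot 3^{2} + 4 \cdot 3\right) \left(12 + 8\right) = \left(8 + 2 \cdot 9 + 12\right) 20 = \left(8 + 18 + 12\right) 20 = 38 \cdot 20 = 760$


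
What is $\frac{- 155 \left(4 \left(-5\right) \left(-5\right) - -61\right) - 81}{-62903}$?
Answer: $\frac{25036}{62903} \approx 0.39801$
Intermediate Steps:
$\frac{- 155 \left(4 \left(-5\right) \left(-5\right) - -61\right) - 81}{-62903} = \left(- 155 \left(\left(-20\right) \left(-5\right) + 61\right) - 81\right) \left(- \frac{1}{62903}\right) = \left(- 155 \left(100 + 61\right) - 81\right) \left(- \frac{1}{62903}\right) = \left(\left(-155\right) 161 - 81\right) \left(- \frac{1}{62903}\right) = \left(-24955 - 81\right) \left(- \frac{1}{62903}\right) = \left(-25036\right) \left(- \frac{1}{62903}\right) = \frac{25036}{62903}$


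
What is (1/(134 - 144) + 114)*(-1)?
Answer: -1139/10 ≈ -113.90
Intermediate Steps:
(1/(134 - 144) + 114)*(-1) = (1/(-10) + 114)*(-1) = (-⅒ + 114)*(-1) = (1139/10)*(-1) = -1139/10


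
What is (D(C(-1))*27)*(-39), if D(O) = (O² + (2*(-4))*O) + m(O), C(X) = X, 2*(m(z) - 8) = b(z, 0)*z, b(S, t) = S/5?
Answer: -180063/10 ≈ -18006.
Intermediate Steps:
b(S, t) = S/5
m(z) = 8 + z²/10 (m(z) = 8 + ((z/5)*z)/2 = 8 + (z²/5)/2 = 8 + z²/10)
D(O) = 8 - 8*O + 11*O²/10 (D(O) = (O² + (2*(-4))*O) + (8 + O²/10) = (O² - 8*O) + (8 + O²/10) = 8 - 8*O + 11*O²/10)
(D(C(-1))*27)*(-39) = ((8 - 8*(-1) + (11/10)*(-1)²)*27)*(-39) = ((8 + 8 + (11/10)*1)*27)*(-39) = ((8 + 8 + 11/10)*27)*(-39) = ((171/10)*27)*(-39) = (4617/10)*(-39) = -180063/10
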